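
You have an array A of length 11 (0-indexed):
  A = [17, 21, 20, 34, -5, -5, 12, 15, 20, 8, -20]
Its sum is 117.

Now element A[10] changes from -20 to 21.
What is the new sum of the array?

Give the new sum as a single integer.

Answer: 158

Derivation:
Old value at index 10: -20
New value at index 10: 21
Delta = 21 - -20 = 41
New sum = old_sum + delta = 117 + (41) = 158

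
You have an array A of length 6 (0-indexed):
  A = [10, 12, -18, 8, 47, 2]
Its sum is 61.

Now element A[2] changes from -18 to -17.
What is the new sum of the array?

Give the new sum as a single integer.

Old value at index 2: -18
New value at index 2: -17
Delta = -17 - -18 = 1
New sum = old_sum + delta = 61 + (1) = 62

Answer: 62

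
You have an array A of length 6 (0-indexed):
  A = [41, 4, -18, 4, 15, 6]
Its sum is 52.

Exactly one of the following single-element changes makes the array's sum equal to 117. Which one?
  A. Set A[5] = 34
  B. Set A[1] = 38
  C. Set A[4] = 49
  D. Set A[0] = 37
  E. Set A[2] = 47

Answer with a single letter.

Answer: E

Derivation:
Option A: A[5] 6->34, delta=28, new_sum=52+(28)=80
Option B: A[1] 4->38, delta=34, new_sum=52+(34)=86
Option C: A[4] 15->49, delta=34, new_sum=52+(34)=86
Option D: A[0] 41->37, delta=-4, new_sum=52+(-4)=48
Option E: A[2] -18->47, delta=65, new_sum=52+(65)=117 <-- matches target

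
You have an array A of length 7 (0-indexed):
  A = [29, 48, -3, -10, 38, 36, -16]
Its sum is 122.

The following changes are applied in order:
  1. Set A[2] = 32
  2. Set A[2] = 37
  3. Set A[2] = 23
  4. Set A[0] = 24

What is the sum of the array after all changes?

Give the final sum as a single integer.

Answer: 143

Derivation:
Initial sum: 122
Change 1: A[2] -3 -> 32, delta = 35, sum = 157
Change 2: A[2] 32 -> 37, delta = 5, sum = 162
Change 3: A[2] 37 -> 23, delta = -14, sum = 148
Change 4: A[0] 29 -> 24, delta = -5, sum = 143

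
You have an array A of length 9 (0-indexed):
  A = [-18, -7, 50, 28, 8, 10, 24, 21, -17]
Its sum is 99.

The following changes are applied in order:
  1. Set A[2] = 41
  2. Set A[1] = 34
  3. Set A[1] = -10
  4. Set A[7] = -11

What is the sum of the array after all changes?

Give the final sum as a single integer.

Answer: 55

Derivation:
Initial sum: 99
Change 1: A[2] 50 -> 41, delta = -9, sum = 90
Change 2: A[1] -7 -> 34, delta = 41, sum = 131
Change 3: A[1] 34 -> -10, delta = -44, sum = 87
Change 4: A[7] 21 -> -11, delta = -32, sum = 55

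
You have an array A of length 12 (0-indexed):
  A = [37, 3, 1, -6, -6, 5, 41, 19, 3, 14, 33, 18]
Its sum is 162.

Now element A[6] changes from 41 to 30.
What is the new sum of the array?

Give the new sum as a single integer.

Old value at index 6: 41
New value at index 6: 30
Delta = 30 - 41 = -11
New sum = old_sum + delta = 162 + (-11) = 151

Answer: 151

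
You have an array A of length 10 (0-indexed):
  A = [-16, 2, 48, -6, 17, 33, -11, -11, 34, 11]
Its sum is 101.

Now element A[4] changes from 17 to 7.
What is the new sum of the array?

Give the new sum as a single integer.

Answer: 91

Derivation:
Old value at index 4: 17
New value at index 4: 7
Delta = 7 - 17 = -10
New sum = old_sum + delta = 101 + (-10) = 91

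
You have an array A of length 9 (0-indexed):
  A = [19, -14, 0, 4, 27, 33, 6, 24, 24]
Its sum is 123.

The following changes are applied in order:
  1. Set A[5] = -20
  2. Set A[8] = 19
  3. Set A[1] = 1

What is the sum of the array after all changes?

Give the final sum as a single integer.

Initial sum: 123
Change 1: A[5] 33 -> -20, delta = -53, sum = 70
Change 2: A[8] 24 -> 19, delta = -5, sum = 65
Change 3: A[1] -14 -> 1, delta = 15, sum = 80

Answer: 80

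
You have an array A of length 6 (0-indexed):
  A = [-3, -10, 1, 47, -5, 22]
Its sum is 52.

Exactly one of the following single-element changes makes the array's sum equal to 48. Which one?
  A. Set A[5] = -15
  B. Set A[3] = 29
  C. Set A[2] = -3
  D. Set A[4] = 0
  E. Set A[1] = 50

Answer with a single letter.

Answer: C

Derivation:
Option A: A[5] 22->-15, delta=-37, new_sum=52+(-37)=15
Option B: A[3] 47->29, delta=-18, new_sum=52+(-18)=34
Option C: A[2] 1->-3, delta=-4, new_sum=52+(-4)=48 <-- matches target
Option D: A[4] -5->0, delta=5, new_sum=52+(5)=57
Option E: A[1] -10->50, delta=60, new_sum=52+(60)=112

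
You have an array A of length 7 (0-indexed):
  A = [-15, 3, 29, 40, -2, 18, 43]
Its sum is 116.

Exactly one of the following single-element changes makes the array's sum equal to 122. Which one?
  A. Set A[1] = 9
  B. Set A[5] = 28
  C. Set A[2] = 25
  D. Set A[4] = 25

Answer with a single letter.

Option A: A[1] 3->9, delta=6, new_sum=116+(6)=122 <-- matches target
Option B: A[5] 18->28, delta=10, new_sum=116+(10)=126
Option C: A[2] 29->25, delta=-4, new_sum=116+(-4)=112
Option D: A[4] -2->25, delta=27, new_sum=116+(27)=143

Answer: A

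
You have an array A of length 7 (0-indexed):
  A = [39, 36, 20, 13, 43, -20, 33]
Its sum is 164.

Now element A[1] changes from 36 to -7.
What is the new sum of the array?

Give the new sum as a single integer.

Answer: 121

Derivation:
Old value at index 1: 36
New value at index 1: -7
Delta = -7 - 36 = -43
New sum = old_sum + delta = 164 + (-43) = 121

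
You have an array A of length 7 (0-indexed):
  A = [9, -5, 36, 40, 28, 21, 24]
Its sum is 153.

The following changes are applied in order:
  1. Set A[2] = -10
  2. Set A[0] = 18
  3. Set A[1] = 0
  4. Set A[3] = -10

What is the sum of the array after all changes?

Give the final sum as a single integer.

Initial sum: 153
Change 1: A[2] 36 -> -10, delta = -46, sum = 107
Change 2: A[0] 9 -> 18, delta = 9, sum = 116
Change 3: A[1] -5 -> 0, delta = 5, sum = 121
Change 4: A[3] 40 -> -10, delta = -50, sum = 71

Answer: 71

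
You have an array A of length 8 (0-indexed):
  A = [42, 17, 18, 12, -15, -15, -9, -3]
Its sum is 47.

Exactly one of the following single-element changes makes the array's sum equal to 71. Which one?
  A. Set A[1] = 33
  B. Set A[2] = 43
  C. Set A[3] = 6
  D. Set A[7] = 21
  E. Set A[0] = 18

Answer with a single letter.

Option A: A[1] 17->33, delta=16, new_sum=47+(16)=63
Option B: A[2] 18->43, delta=25, new_sum=47+(25)=72
Option C: A[3] 12->6, delta=-6, new_sum=47+(-6)=41
Option D: A[7] -3->21, delta=24, new_sum=47+(24)=71 <-- matches target
Option E: A[0] 42->18, delta=-24, new_sum=47+(-24)=23

Answer: D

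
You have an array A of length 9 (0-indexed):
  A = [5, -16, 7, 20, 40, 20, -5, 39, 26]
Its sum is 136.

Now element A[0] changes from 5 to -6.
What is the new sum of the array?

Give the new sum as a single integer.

Answer: 125

Derivation:
Old value at index 0: 5
New value at index 0: -6
Delta = -6 - 5 = -11
New sum = old_sum + delta = 136 + (-11) = 125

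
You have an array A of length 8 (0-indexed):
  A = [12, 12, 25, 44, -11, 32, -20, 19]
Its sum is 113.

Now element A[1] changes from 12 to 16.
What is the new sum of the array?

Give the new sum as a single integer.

Old value at index 1: 12
New value at index 1: 16
Delta = 16 - 12 = 4
New sum = old_sum + delta = 113 + (4) = 117

Answer: 117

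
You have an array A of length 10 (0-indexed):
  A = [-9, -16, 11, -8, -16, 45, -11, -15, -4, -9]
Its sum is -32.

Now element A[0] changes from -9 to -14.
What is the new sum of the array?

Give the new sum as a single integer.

Answer: -37

Derivation:
Old value at index 0: -9
New value at index 0: -14
Delta = -14 - -9 = -5
New sum = old_sum + delta = -32 + (-5) = -37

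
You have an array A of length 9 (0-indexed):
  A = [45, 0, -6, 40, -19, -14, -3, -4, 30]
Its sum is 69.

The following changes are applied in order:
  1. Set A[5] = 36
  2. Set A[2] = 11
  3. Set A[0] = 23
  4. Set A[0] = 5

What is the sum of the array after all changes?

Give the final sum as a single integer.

Initial sum: 69
Change 1: A[5] -14 -> 36, delta = 50, sum = 119
Change 2: A[2] -6 -> 11, delta = 17, sum = 136
Change 3: A[0] 45 -> 23, delta = -22, sum = 114
Change 4: A[0] 23 -> 5, delta = -18, sum = 96

Answer: 96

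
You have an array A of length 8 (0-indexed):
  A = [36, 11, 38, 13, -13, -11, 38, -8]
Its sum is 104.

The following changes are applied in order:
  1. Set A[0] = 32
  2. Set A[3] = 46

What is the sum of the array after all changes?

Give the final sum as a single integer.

Answer: 133

Derivation:
Initial sum: 104
Change 1: A[0] 36 -> 32, delta = -4, sum = 100
Change 2: A[3] 13 -> 46, delta = 33, sum = 133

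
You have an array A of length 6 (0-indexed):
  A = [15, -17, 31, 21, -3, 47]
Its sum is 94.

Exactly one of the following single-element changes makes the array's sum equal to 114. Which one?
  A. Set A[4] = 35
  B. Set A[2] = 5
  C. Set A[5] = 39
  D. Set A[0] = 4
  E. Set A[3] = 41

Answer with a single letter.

Option A: A[4] -3->35, delta=38, new_sum=94+(38)=132
Option B: A[2] 31->5, delta=-26, new_sum=94+(-26)=68
Option C: A[5] 47->39, delta=-8, new_sum=94+(-8)=86
Option D: A[0] 15->4, delta=-11, new_sum=94+(-11)=83
Option E: A[3] 21->41, delta=20, new_sum=94+(20)=114 <-- matches target

Answer: E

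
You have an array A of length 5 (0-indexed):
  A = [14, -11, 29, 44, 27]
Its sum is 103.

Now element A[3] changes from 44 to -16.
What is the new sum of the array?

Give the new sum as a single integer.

Old value at index 3: 44
New value at index 3: -16
Delta = -16 - 44 = -60
New sum = old_sum + delta = 103 + (-60) = 43

Answer: 43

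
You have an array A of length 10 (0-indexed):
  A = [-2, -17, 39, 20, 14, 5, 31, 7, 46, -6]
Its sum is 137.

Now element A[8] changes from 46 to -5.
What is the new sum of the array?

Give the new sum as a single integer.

Old value at index 8: 46
New value at index 8: -5
Delta = -5 - 46 = -51
New sum = old_sum + delta = 137 + (-51) = 86

Answer: 86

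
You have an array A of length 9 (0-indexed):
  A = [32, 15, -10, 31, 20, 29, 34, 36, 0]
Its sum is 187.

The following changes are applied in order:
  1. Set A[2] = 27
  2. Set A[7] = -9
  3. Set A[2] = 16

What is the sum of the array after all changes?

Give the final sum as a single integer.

Initial sum: 187
Change 1: A[2] -10 -> 27, delta = 37, sum = 224
Change 2: A[7] 36 -> -9, delta = -45, sum = 179
Change 3: A[2] 27 -> 16, delta = -11, sum = 168

Answer: 168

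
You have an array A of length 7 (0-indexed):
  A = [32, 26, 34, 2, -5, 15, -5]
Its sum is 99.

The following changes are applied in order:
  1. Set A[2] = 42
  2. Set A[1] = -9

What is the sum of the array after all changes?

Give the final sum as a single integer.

Initial sum: 99
Change 1: A[2] 34 -> 42, delta = 8, sum = 107
Change 2: A[1] 26 -> -9, delta = -35, sum = 72

Answer: 72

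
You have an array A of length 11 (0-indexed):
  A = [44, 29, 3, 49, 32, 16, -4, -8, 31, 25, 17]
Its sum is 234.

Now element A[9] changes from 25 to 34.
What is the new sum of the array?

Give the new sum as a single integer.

Old value at index 9: 25
New value at index 9: 34
Delta = 34 - 25 = 9
New sum = old_sum + delta = 234 + (9) = 243

Answer: 243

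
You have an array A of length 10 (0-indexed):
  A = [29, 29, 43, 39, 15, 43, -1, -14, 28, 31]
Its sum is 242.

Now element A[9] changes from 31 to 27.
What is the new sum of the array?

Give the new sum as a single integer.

Old value at index 9: 31
New value at index 9: 27
Delta = 27 - 31 = -4
New sum = old_sum + delta = 242 + (-4) = 238

Answer: 238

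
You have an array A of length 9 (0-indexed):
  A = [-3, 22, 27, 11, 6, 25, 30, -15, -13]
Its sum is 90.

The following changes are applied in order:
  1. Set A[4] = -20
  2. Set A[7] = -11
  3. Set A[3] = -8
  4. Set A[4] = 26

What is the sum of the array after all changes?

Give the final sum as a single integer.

Initial sum: 90
Change 1: A[4] 6 -> -20, delta = -26, sum = 64
Change 2: A[7] -15 -> -11, delta = 4, sum = 68
Change 3: A[3] 11 -> -8, delta = -19, sum = 49
Change 4: A[4] -20 -> 26, delta = 46, sum = 95

Answer: 95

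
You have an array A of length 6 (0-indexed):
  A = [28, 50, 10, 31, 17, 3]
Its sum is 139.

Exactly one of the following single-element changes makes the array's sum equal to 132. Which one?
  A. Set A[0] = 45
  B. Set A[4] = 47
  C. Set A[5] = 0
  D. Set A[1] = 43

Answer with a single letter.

Option A: A[0] 28->45, delta=17, new_sum=139+(17)=156
Option B: A[4] 17->47, delta=30, new_sum=139+(30)=169
Option C: A[5] 3->0, delta=-3, new_sum=139+(-3)=136
Option D: A[1] 50->43, delta=-7, new_sum=139+(-7)=132 <-- matches target

Answer: D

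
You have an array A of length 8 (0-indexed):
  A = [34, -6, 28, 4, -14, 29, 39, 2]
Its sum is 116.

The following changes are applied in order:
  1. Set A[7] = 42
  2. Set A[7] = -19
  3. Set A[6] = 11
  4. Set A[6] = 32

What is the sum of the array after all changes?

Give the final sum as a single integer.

Answer: 88

Derivation:
Initial sum: 116
Change 1: A[7] 2 -> 42, delta = 40, sum = 156
Change 2: A[7] 42 -> -19, delta = -61, sum = 95
Change 3: A[6] 39 -> 11, delta = -28, sum = 67
Change 4: A[6] 11 -> 32, delta = 21, sum = 88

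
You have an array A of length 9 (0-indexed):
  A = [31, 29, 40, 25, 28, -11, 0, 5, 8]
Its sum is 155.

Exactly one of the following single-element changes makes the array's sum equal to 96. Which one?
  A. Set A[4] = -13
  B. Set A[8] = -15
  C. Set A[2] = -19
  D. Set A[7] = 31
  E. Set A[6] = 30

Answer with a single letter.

Answer: C

Derivation:
Option A: A[4] 28->-13, delta=-41, new_sum=155+(-41)=114
Option B: A[8] 8->-15, delta=-23, new_sum=155+(-23)=132
Option C: A[2] 40->-19, delta=-59, new_sum=155+(-59)=96 <-- matches target
Option D: A[7] 5->31, delta=26, new_sum=155+(26)=181
Option E: A[6] 0->30, delta=30, new_sum=155+(30)=185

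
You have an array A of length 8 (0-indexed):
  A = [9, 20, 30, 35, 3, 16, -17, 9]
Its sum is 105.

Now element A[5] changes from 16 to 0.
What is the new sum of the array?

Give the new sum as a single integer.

Old value at index 5: 16
New value at index 5: 0
Delta = 0 - 16 = -16
New sum = old_sum + delta = 105 + (-16) = 89

Answer: 89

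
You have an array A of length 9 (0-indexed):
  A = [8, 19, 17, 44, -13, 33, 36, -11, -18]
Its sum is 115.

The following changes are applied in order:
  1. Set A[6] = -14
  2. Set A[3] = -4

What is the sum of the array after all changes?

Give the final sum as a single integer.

Initial sum: 115
Change 1: A[6] 36 -> -14, delta = -50, sum = 65
Change 2: A[3] 44 -> -4, delta = -48, sum = 17

Answer: 17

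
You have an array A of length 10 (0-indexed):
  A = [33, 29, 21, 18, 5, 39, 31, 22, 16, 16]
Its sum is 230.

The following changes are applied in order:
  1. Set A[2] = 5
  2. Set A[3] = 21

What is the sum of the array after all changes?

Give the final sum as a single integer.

Answer: 217

Derivation:
Initial sum: 230
Change 1: A[2] 21 -> 5, delta = -16, sum = 214
Change 2: A[3] 18 -> 21, delta = 3, sum = 217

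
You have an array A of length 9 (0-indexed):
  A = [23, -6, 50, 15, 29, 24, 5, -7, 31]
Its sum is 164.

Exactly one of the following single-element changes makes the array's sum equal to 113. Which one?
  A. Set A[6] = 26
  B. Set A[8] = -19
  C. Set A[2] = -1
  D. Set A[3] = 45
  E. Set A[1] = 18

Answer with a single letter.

Option A: A[6] 5->26, delta=21, new_sum=164+(21)=185
Option B: A[8] 31->-19, delta=-50, new_sum=164+(-50)=114
Option C: A[2] 50->-1, delta=-51, new_sum=164+(-51)=113 <-- matches target
Option D: A[3] 15->45, delta=30, new_sum=164+(30)=194
Option E: A[1] -6->18, delta=24, new_sum=164+(24)=188

Answer: C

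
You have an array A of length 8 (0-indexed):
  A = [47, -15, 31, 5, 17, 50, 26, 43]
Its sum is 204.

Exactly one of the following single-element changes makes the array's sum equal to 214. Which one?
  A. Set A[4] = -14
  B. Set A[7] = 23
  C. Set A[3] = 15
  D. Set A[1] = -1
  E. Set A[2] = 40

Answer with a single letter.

Option A: A[4] 17->-14, delta=-31, new_sum=204+(-31)=173
Option B: A[7] 43->23, delta=-20, new_sum=204+(-20)=184
Option C: A[3] 5->15, delta=10, new_sum=204+(10)=214 <-- matches target
Option D: A[1] -15->-1, delta=14, new_sum=204+(14)=218
Option E: A[2] 31->40, delta=9, new_sum=204+(9)=213

Answer: C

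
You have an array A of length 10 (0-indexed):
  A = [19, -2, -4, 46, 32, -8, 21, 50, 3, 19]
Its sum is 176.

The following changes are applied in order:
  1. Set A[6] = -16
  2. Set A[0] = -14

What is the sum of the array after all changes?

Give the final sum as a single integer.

Initial sum: 176
Change 1: A[6] 21 -> -16, delta = -37, sum = 139
Change 2: A[0] 19 -> -14, delta = -33, sum = 106

Answer: 106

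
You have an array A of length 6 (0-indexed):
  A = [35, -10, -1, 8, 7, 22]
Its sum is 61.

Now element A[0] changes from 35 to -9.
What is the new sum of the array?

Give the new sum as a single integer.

Answer: 17

Derivation:
Old value at index 0: 35
New value at index 0: -9
Delta = -9 - 35 = -44
New sum = old_sum + delta = 61 + (-44) = 17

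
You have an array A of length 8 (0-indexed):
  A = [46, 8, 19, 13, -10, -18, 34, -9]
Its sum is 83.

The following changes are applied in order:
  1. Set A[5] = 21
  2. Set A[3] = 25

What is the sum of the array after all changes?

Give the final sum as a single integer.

Initial sum: 83
Change 1: A[5] -18 -> 21, delta = 39, sum = 122
Change 2: A[3] 13 -> 25, delta = 12, sum = 134

Answer: 134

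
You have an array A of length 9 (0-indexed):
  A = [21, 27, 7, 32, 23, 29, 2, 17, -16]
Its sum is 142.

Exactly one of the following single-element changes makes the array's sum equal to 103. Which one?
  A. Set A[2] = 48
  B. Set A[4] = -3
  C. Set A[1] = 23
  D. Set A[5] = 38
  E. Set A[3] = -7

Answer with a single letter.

Option A: A[2] 7->48, delta=41, new_sum=142+(41)=183
Option B: A[4] 23->-3, delta=-26, new_sum=142+(-26)=116
Option C: A[1] 27->23, delta=-4, new_sum=142+(-4)=138
Option D: A[5] 29->38, delta=9, new_sum=142+(9)=151
Option E: A[3] 32->-7, delta=-39, new_sum=142+(-39)=103 <-- matches target

Answer: E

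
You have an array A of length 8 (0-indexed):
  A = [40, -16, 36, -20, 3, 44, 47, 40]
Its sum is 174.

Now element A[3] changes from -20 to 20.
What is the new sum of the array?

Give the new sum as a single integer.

Old value at index 3: -20
New value at index 3: 20
Delta = 20 - -20 = 40
New sum = old_sum + delta = 174 + (40) = 214

Answer: 214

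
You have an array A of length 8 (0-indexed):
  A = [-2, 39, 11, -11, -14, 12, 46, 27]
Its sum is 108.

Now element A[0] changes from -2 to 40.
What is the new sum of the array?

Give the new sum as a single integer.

Old value at index 0: -2
New value at index 0: 40
Delta = 40 - -2 = 42
New sum = old_sum + delta = 108 + (42) = 150

Answer: 150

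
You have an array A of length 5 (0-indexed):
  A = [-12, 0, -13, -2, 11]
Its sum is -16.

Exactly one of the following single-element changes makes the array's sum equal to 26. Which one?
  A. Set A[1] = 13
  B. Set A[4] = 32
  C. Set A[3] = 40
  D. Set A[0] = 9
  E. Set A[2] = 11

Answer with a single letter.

Answer: C

Derivation:
Option A: A[1] 0->13, delta=13, new_sum=-16+(13)=-3
Option B: A[4] 11->32, delta=21, new_sum=-16+(21)=5
Option C: A[3] -2->40, delta=42, new_sum=-16+(42)=26 <-- matches target
Option D: A[0] -12->9, delta=21, new_sum=-16+(21)=5
Option E: A[2] -13->11, delta=24, new_sum=-16+(24)=8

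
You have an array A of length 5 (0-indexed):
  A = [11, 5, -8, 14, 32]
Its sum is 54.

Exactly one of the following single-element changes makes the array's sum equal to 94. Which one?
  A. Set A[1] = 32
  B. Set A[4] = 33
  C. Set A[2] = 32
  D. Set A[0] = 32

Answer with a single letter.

Option A: A[1] 5->32, delta=27, new_sum=54+(27)=81
Option B: A[4] 32->33, delta=1, new_sum=54+(1)=55
Option C: A[2] -8->32, delta=40, new_sum=54+(40)=94 <-- matches target
Option D: A[0] 11->32, delta=21, new_sum=54+(21)=75

Answer: C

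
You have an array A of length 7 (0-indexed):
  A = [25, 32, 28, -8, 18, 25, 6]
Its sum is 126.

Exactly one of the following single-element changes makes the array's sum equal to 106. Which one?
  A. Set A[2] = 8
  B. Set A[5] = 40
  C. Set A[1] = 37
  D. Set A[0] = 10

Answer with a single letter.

Option A: A[2] 28->8, delta=-20, new_sum=126+(-20)=106 <-- matches target
Option B: A[5] 25->40, delta=15, new_sum=126+(15)=141
Option C: A[1] 32->37, delta=5, new_sum=126+(5)=131
Option D: A[0] 25->10, delta=-15, new_sum=126+(-15)=111

Answer: A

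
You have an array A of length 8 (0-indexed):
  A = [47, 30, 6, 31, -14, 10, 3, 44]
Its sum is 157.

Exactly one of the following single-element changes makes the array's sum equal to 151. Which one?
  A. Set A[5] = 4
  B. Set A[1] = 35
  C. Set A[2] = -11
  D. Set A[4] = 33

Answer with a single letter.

Answer: A

Derivation:
Option A: A[5] 10->4, delta=-6, new_sum=157+(-6)=151 <-- matches target
Option B: A[1] 30->35, delta=5, new_sum=157+(5)=162
Option C: A[2] 6->-11, delta=-17, new_sum=157+(-17)=140
Option D: A[4] -14->33, delta=47, new_sum=157+(47)=204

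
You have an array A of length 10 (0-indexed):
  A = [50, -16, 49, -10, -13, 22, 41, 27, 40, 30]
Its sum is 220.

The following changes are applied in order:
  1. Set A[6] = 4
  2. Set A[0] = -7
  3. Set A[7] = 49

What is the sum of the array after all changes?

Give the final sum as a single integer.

Answer: 148

Derivation:
Initial sum: 220
Change 1: A[6] 41 -> 4, delta = -37, sum = 183
Change 2: A[0] 50 -> -7, delta = -57, sum = 126
Change 3: A[7] 27 -> 49, delta = 22, sum = 148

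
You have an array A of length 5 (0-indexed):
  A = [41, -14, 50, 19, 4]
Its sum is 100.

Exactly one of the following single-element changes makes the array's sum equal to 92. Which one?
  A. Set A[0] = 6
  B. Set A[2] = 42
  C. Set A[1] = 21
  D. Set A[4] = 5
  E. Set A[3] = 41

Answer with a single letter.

Option A: A[0] 41->6, delta=-35, new_sum=100+(-35)=65
Option B: A[2] 50->42, delta=-8, new_sum=100+(-8)=92 <-- matches target
Option C: A[1] -14->21, delta=35, new_sum=100+(35)=135
Option D: A[4] 4->5, delta=1, new_sum=100+(1)=101
Option E: A[3] 19->41, delta=22, new_sum=100+(22)=122

Answer: B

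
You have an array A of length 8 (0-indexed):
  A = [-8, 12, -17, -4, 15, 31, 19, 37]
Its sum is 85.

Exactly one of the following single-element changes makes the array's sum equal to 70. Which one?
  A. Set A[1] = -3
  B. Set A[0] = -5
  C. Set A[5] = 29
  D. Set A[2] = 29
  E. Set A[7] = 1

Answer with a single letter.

Option A: A[1] 12->-3, delta=-15, new_sum=85+(-15)=70 <-- matches target
Option B: A[0] -8->-5, delta=3, new_sum=85+(3)=88
Option C: A[5] 31->29, delta=-2, new_sum=85+(-2)=83
Option D: A[2] -17->29, delta=46, new_sum=85+(46)=131
Option E: A[7] 37->1, delta=-36, new_sum=85+(-36)=49

Answer: A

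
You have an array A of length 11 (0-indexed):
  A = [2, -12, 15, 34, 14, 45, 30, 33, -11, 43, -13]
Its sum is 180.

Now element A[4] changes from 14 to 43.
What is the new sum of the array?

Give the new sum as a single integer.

Old value at index 4: 14
New value at index 4: 43
Delta = 43 - 14 = 29
New sum = old_sum + delta = 180 + (29) = 209

Answer: 209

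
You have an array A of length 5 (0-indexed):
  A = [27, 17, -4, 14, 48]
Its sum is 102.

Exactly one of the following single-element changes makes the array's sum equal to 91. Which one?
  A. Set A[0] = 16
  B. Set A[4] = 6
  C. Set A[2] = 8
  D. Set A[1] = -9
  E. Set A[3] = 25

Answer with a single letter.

Answer: A

Derivation:
Option A: A[0] 27->16, delta=-11, new_sum=102+(-11)=91 <-- matches target
Option B: A[4] 48->6, delta=-42, new_sum=102+(-42)=60
Option C: A[2] -4->8, delta=12, new_sum=102+(12)=114
Option D: A[1] 17->-9, delta=-26, new_sum=102+(-26)=76
Option E: A[3] 14->25, delta=11, new_sum=102+(11)=113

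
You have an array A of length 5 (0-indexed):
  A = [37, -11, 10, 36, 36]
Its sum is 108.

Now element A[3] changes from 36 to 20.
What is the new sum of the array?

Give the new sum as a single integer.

Answer: 92

Derivation:
Old value at index 3: 36
New value at index 3: 20
Delta = 20 - 36 = -16
New sum = old_sum + delta = 108 + (-16) = 92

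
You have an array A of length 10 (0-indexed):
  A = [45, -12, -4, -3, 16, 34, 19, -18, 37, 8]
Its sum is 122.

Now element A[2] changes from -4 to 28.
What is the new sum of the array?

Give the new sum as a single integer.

Old value at index 2: -4
New value at index 2: 28
Delta = 28 - -4 = 32
New sum = old_sum + delta = 122 + (32) = 154

Answer: 154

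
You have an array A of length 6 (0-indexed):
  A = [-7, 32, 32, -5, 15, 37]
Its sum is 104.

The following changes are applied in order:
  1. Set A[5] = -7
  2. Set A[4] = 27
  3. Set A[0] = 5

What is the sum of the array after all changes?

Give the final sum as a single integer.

Answer: 84

Derivation:
Initial sum: 104
Change 1: A[5] 37 -> -7, delta = -44, sum = 60
Change 2: A[4] 15 -> 27, delta = 12, sum = 72
Change 3: A[0] -7 -> 5, delta = 12, sum = 84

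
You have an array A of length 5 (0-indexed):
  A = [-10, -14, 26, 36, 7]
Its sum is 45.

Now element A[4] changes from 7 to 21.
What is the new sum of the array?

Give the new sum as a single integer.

Answer: 59

Derivation:
Old value at index 4: 7
New value at index 4: 21
Delta = 21 - 7 = 14
New sum = old_sum + delta = 45 + (14) = 59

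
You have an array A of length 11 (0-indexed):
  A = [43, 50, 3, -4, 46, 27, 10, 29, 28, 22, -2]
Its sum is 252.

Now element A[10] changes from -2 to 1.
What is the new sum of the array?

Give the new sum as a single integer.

Answer: 255

Derivation:
Old value at index 10: -2
New value at index 10: 1
Delta = 1 - -2 = 3
New sum = old_sum + delta = 252 + (3) = 255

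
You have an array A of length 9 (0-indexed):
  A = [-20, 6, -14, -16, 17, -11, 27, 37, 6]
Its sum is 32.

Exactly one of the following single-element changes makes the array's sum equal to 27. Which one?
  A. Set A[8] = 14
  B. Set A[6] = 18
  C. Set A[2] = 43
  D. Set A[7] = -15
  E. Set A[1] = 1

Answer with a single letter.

Answer: E

Derivation:
Option A: A[8] 6->14, delta=8, new_sum=32+(8)=40
Option B: A[6] 27->18, delta=-9, new_sum=32+(-9)=23
Option C: A[2] -14->43, delta=57, new_sum=32+(57)=89
Option D: A[7] 37->-15, delta=-52, new_sum=32+(-52)=-20
Option E: A[1] 6->1, delta=-5, new_sum=32+(-5)=27 <-- matches target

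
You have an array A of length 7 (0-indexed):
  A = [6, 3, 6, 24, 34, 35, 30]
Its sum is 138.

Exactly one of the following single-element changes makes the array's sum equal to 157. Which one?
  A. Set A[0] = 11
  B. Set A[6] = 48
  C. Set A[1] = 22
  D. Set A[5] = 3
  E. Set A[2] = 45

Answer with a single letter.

Answer: C

Derivation:
Option A: A[0] 6->11, delta=5, new_sum=138+(5)=143
Option B: A[6] 30->48, delta=18, new_sum=138+(18)=156
Option C: A[1] 3->22, delta=19, new_sum=138+(19)=157 <-- matches target
Option D: A[5] 35->3, delta=-32, new_sum=138+(-32)=106
Option E: A[2] 6->45, delta=39, new_sum=138+(39)=177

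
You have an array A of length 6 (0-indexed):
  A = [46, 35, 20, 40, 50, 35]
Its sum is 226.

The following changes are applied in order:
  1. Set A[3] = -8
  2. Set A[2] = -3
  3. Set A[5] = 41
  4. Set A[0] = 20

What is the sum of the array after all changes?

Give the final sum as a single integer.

Initial sum: 226
Change 1: A[3] 40 -> -8, delta = -48, sum = 178
Change 2: A[2] 20 -> -3, delta = -23, sum = 155
Change 3: A[5] 35 -> 41, delta = 6, sum = 161
Change 4: A[0] 46 -> 20, delta = -26, sum = 135

Answer: 135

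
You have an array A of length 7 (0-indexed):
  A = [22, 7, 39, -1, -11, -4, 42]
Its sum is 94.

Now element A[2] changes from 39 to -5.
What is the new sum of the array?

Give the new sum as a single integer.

Old value at index 2: 39
New value at index 2: -5
Delta = -5 - 39 = -44
New sum = old_sum + delta = 94 + (-44) = 50

Answer: 50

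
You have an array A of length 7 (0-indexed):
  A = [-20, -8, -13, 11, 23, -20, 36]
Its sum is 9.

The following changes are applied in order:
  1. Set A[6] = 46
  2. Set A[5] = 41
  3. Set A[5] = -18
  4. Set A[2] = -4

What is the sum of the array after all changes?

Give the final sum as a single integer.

Initial sum: 9
Change 1: A[6] 36 -> 46, delta = 10, sum = 19
Change 2: A[5] -20 -> 41, delta = 61, sum = 80
Change 3: A[5] 41 -> -18, delta = -59, sum = 21
Change 4: A[2] -13 -> -4, delta = 9, sum = 30

Answer: 30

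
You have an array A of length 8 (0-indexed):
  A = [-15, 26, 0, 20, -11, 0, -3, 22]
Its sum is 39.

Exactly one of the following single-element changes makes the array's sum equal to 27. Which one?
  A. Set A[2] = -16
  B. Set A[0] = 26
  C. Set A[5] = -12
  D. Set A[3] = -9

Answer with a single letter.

Answer: C

Derivation:
Option A: A[2] 0->-16, delta=-16, new_sum=39+(-16)=23
Option B: A[0] -15->26, delta=41, new_sum=39+(41)=80
Option C: A[5] 0->-12, delta=-12, new_sum=39+(-12)=27 <-- matches target
Option D: A[3] 20->-9, delta=-29, new_sum=39+(-29)=10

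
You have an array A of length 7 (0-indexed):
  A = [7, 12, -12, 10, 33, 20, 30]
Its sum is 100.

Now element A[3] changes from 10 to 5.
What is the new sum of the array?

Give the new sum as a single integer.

Answer: 95

Derivation:
Old value at index 3: 10
New value at index 3: 5
Delta = 5 - 10 = -5
New sum = old_sum + delta = 100 + (-5) = 95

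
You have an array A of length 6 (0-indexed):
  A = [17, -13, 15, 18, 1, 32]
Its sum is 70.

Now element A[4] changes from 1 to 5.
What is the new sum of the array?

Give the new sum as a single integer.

Answer: 74

Derivation:
Old value at index 4: 1
New value at index 4: 5
Delta = 5 - 1 = 4
New sum = old_sum + delta = 70 + (4) = 74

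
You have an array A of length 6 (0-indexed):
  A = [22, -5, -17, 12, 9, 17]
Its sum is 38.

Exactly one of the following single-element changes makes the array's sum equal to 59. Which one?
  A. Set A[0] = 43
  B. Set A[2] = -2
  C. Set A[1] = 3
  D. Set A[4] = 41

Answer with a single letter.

Option A: A[0] 22->43, delta=21, new_sum=38+(21)=59 <-- matches target
Option B: A[2] -17->-2, delta=15, new_sum=38+(15)=53
Option C: A[1] -5->3, delta=8, new_sum=38+(8)=46
Option D: A[4] 9->41, delta=32, new_sum=38+(32)=70

Answer: A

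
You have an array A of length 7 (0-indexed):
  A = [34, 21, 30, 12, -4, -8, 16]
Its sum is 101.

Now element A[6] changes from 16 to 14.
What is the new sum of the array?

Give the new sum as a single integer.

Old value at index 6: 16
New value at index 6: 14
Delta = 14 - 16 = -2
New sum = old_sum + delta = 101 + (-2) = 99

Answer: 99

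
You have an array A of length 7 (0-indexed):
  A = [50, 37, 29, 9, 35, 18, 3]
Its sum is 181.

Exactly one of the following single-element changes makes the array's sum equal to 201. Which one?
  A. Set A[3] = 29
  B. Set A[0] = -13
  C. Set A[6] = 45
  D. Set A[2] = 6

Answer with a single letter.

Answer: A

Derivation:
Option A: A[3] 9->29, delta=20, new_sum=181+(20)=201 <-- matches target
Option B: A[0] 50->-13, delta=-63, new_sum=181+(-63)=118
Option C: A[6] 3->45, delta=42, new_sum=181+(42)=223
Option D: A[2] 29->6, delta=-23, new_sum=181+(-23)=158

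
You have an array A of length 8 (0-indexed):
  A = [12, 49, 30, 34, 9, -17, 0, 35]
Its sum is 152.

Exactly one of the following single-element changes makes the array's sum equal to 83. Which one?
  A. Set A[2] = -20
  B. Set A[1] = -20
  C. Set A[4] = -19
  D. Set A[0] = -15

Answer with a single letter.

Option A: A[2] 30->-20, delta=-50, new_sum=152+(-50)=102
Option B: A[1] 49->-20, delta=-69, new_sum=152+(-69)=83 <-- matches target
Option C: A[4] 9->-19, delta=-28, new_sum=152+(-28)=124
Option D: A[0] 12->-15, delta=-27, new_sum=152+(-27)=125

Answer: B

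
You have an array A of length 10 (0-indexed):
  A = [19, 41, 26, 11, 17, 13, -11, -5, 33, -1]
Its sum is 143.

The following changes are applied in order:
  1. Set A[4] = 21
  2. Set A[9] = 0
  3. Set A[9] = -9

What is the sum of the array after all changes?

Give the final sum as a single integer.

Answer: 139

Derivation:
Initial sum: 143
Change 1: A[4] 17 -> 21, delta = 4, sum = 147
Change 2: A[9] -1 -> 0, delta = 1, sum = 148
Change 3: A[9] 0 -> -9, delta = -9, sum = 139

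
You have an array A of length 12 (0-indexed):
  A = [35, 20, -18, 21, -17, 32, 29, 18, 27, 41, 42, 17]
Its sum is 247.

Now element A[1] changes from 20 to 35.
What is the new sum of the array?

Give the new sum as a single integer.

Answer: 262

Derivation:
Old value at index 1: 20
New value at index 1: 35
Delta = 35 - 20 = 15
New sum = old_sum + delta = 247 + (15) = 262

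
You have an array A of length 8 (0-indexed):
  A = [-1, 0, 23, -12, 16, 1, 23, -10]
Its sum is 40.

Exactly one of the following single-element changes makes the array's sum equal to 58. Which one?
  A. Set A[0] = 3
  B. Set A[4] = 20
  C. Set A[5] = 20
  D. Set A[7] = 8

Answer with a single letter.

Option A: A[0] -1->3, delta=4, new_sum=40+(4)=44
Option B: A[4] 16->20, delta=4, new_sum=40+(4)=44
Option C: A[5] 1->20, delta=19, new_sum=40+(19)=59
Option D: A[7] -10->8, delta=18, new_sum=40+(18)=58 <-- matches target

Answer: D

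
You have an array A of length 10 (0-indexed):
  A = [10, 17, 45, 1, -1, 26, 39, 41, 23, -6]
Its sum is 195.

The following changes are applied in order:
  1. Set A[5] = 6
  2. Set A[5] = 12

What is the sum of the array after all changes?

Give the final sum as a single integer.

Answer: 181

Derivation:
Initial sum: 195
Change 1: A[5] 26 -> 6, delta = -20, sum = 175
Change 2: A[5] 6 -> 12, delta = 6, sum = 181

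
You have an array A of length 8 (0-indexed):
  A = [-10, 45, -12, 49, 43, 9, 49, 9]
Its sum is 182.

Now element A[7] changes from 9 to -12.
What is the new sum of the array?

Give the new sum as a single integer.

Old value at index 7: 9
New value at index 7: -12
Delta = -12 - 9 = -21
New sum = old_sum + delta = 182 + (-21) = 161

Answer: 161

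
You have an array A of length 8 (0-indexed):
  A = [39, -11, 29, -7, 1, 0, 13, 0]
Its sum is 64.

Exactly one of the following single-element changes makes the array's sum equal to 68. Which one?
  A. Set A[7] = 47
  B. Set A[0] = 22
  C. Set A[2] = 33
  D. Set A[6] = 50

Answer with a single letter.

Answer: C

Derivation:
Option A: A[7] 0->47, delta=47, new_sum=64+(47)=111
Option B: A[0] 39->22, delta=-17, new_sum=64+(-17)=47
Option C: A[2] 29->33, delta=4, new_sum=64+(4)=68 <-- matches target
Option D: A[6] 13->50, delta=37, new_sum=64+(37)=101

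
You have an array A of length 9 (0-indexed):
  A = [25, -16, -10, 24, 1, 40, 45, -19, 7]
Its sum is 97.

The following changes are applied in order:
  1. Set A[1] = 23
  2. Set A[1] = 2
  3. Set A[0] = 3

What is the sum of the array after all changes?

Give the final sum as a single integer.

Initial sum: 97
Change 1: A[1] -16 -> 23, delta = 39, sum = 136
Change 2: A[1] 23 -> 2, delta = -21, sum = 115
Change 3: A[0] 25 -> 3, delta = -22, sum = 93

Answer: 93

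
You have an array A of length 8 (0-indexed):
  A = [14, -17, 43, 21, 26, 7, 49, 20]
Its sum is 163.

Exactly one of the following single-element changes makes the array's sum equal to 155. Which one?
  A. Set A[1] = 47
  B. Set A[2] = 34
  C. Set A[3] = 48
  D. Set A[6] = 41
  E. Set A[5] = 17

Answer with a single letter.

Answer: D

Derivation:
Option A: A[1] -17->47, delta=64, new_sum=163+(64)=227
Option B: A[2] 43->34, delta=-9, new_sum=163+(-9)=154
Option C: A[3] 21->48, delta=27, new_sum=163+(27)=190
Option D: A[6] 49->41, delta=-8, new_sum=163+(-8)=155 <-- matches target
Option E: A[5] 7->17, delta=10, new_sum=163+(10)=173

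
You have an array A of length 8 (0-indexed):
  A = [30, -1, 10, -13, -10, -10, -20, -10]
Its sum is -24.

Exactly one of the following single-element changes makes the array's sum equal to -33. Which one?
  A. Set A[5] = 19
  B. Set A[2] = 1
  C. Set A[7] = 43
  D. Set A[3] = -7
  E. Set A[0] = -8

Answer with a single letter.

Option A: A[5] -10->19, delta=29, new_sum=-24+(29)=5
Option B: A[2] 10->1, delta=-9, new_sum=-24+(-9)=-33 <-- matches target
Option C: A[7] -10->43, delta=53, new_sum=-24+(53)=29
Option D: A[3] -13->-7, delta=6, new_sum=-24+(6)=-18
Option E: A[0] 30->-8, delta=-38, new_sum=-24+(-38)=-62

Answer: B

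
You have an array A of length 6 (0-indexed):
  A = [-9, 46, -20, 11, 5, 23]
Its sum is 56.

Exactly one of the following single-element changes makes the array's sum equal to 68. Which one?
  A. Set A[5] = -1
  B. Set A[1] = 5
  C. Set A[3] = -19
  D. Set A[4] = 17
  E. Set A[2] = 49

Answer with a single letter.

Option A: A[5] 23->-1, delta=-24, new_sum=56+(-24)=32
Option B: A[1] 46->5, delta=-41, new_sum=56+(-41)=15
Option C: A[3] 11->-19, delta=-30, new_sum=56+(-30)=26
Option D: A[4] 5->17, delta=12, new_sum=56+(12)=68 <-- matches target
Option E: A[2] -20->49, delta=69, new_sum=56+(69)=125

Answer: D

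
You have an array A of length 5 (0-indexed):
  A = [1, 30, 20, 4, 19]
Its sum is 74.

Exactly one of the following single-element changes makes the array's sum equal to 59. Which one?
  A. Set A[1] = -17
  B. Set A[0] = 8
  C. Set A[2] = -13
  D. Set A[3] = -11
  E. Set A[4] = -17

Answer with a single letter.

Option A: A[1] 30->-17, delta=-47, new_sum=74+(-47)=27
Option B: A[0] 1->8, delta=7, new_sum=74+(7)=81
Option C: A[2] 20->-13, delta=-33, new_sum=74+(-33)=41
Option D: A[3] 4->-11, delta=-15, new_sum=74+(-15)=59 <-- matches target
Option E: A[4] 19->-17, delta=-36, new_sum=74+(-36)=38

Answer: D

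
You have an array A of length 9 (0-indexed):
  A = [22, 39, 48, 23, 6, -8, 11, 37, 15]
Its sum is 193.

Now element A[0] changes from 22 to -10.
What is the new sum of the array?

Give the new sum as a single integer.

Old value at index 0: 22
New value at index 0: -10
Delta = -10 - 22 = -32
New sum = old_sum + delta = 193 + (-32) = 161

Answer: 161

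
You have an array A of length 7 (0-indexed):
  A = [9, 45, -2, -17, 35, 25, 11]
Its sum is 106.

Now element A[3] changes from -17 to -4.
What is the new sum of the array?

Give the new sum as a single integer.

Answer: 119

Derivation:
Old value at index 3: -17
New value at index 3: -4
Delta = -4 - -17 = 13
New sum = old_sum + delta = 106 + (13) = 119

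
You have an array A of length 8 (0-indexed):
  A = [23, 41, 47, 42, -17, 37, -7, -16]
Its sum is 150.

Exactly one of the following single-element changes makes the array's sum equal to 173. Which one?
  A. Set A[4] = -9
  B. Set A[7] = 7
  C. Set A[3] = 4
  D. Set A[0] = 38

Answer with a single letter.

Option A: A[4] -17->-9, delta=8, new_sum=150+(8)=158
Option B: A[7] -16->7, delta=23, new_sum=150+(23)=173 <-- matches target
Option C: A[3] 42->4, delta=-38, new_sum=150+(-38)=112
Option D: A[0] 23->38, delta=15, new_sum=150+(15)=165

Answer: B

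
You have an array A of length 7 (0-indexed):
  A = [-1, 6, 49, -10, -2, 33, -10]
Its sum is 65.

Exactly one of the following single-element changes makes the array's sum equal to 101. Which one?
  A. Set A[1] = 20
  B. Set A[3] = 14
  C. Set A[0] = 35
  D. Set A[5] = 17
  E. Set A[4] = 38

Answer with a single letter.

Answer: C

Derivation:
Option A: A[1] 6->20, delta=14, new_sum=65+(14)=79
Option B: A[3] -10->14, delta=24, new_sum=65+(24)=89
Option C: A[0] -1->35, delta=36, new_sum=65+(36)=101 <-- matches target
Option D: A[5] 33->17, delta=-16, new_sum=65+(-16)=49
Option E: A[4] -2->38, delta=40, new_sum=65+(40)=105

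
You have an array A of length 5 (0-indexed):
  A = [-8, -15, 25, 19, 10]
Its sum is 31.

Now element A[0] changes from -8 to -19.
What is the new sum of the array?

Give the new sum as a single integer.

Old value at index 0: -8
New value at index 0: -19
Delta = -19 - -8 = -11
New sum = old_sum + delta = 31 + (-11) = 20

Answer: 20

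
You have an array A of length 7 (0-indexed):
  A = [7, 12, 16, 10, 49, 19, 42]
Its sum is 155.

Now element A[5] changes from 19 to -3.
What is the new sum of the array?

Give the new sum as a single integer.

Old value at index 5: 19
New value at index 5: -3
Delta = -3 - 19 = -22
New sum = old_sum + delta = 155 + (-22) = 133

Answer: 133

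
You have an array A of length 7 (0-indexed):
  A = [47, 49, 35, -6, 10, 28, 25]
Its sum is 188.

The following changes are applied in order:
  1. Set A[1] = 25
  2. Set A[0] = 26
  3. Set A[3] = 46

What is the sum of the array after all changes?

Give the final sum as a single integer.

Answer: 195

Derivation:
Initial sum: 188
Change 1: A[1] 49 -> 25, delta = -24, sum = 164
Change 2: A[0] 47 -> 26, delta = -21, sum = 143
Change 3: A[3] -6 -> 46, delta = 52, sum = 195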